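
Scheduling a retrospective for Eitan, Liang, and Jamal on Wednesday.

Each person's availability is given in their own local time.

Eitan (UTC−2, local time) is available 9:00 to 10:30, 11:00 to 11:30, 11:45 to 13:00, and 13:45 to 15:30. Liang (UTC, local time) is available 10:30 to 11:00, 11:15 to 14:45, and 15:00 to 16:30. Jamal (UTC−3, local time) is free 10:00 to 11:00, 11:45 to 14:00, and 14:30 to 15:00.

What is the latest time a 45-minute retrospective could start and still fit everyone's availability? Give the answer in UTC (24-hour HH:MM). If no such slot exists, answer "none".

Eitan → UTC: 11:00–12:30, 13:00–13:30, 13:45–15:00, 15:45–17:30.
Liang → UTC: 10:30–11:00, 11:15–14:45, 15:00–16:30.
Jamal → UTC: 13:00–14:00, 14:45–17:00, 17:30–18:00.
Eitan ∩ Liang: 11:15–12:30, 13:00–13:30, 13:45–14:45, 15:45–16:30.
Eitan ∩ Liang ∩ Jamal: 13:00–13:30, 13:45–14:00, 15:45–16:30.
Windows ≥ 45 min: 15:45–16:30.
Latest start in the last window 15:45–16:30 is 16:30 − 45 min = 15:45.

15:45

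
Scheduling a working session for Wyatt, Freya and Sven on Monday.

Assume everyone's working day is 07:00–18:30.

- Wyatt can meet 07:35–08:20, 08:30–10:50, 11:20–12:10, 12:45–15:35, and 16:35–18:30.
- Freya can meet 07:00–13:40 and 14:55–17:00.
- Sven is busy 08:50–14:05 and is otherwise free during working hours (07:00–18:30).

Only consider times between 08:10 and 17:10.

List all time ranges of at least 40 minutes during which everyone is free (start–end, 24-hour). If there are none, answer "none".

Sven free within 07:00–18:30: 07:00–08:50, 14:05–18:30.
Wyatt ∩ Freya: 07:35–08:20, 08:30–10:50, 11:20–12:10, 12:45–13:40, 14:55–15:35, 16:35–17:00.
Wyatt ∩ Freya ∩ Sven: 07:35–08:20, 08:30–08:50, 14:55–15:35, 16:35–17:00.
Restricted to 08:10–17:10: 08:10–08:20, 08:30–08:50, 14:55–15:35, 16:35–17:00.
Windows ≥ 40 min: 14:55–15:35.

14:55–15:35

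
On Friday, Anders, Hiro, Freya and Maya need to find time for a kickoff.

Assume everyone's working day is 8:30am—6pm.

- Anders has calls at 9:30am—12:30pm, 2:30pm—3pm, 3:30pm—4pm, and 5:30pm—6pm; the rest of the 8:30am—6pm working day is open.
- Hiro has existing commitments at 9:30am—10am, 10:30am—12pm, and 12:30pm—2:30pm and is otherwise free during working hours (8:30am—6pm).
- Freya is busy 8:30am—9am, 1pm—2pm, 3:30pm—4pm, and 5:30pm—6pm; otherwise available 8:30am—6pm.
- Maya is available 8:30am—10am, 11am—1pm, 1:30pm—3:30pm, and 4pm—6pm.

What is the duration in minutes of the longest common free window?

Anders free within 08:30–18:00: 08:30–09:30, 12:30–14:30, 15:00–15:30, 16:00–17:30.
Hiro free within 08:30–18:00: 08:30–09:30, 10:00–10:30, 12:00–12:30, 14:30–18:00.
Freya free within 08:30–18:00: 09:00–13:00, 14:00–15:30, 16:00–17:30.
Anders ∩ Hiro: 08:30–09:30, 15:00–15:30, 16:00–17:30.
Anders ∩ Hiro ∩ Freya: 09:00–09:30, 15:00–15:30, 16:00–17:30.
Anders ∩ Hiro ∩ Freya ∩ Maya: 09:00–09:30, 15:00–15:30, 16:00–17:30.
Common window lengths: 30, 30, 90 min; longest is 90.

90 minutes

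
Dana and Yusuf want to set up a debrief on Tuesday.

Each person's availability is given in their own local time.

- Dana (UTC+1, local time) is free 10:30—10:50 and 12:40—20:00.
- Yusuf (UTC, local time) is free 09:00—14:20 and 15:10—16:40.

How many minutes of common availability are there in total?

Dana → UTC: 09:30–09:50, 11:40–19:00.
Yusuf → UTC: 09:00–14:20, 15:10–16:40.
Dana ∩ Yusuf: 09:30–09:50, 11:40–14:20, 15:10–16:40.
Total common minutes: 20 + 160 + 90 = 270.

270 minutes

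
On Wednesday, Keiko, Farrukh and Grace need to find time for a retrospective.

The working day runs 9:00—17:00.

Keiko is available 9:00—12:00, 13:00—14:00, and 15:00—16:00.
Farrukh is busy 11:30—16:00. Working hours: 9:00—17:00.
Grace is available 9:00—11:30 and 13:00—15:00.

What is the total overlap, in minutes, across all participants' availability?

150 minutes

Farrukh free within 09:00–17:00: 09:00–11:30, 16:00–17:00.
Keiko ∩ Farrukh: 09:00–11:30.
Keiko ∩ Farrukh ∩ Grace: 09:00–11:30.
Total common minutes: 150.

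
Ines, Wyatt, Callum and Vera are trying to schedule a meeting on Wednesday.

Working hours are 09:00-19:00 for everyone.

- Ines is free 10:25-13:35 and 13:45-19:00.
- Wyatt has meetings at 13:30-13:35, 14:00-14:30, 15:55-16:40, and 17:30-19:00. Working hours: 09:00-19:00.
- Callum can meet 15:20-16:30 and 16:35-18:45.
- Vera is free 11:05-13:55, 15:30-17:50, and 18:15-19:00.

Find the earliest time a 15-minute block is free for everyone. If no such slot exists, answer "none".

Wyatt free within 09:00–19:00: 09:00–13:30, 13:35–14:00, 14:30–15:55, 16:40–17:30.
Ines ∩ Wyatt: 10:25–13:30, 13:45–14:00, 14:30–15:55, 16:40–17:30.
Ines ∩ Wyatt ∩ Callum: 15:20–15:55, 16:40–17:30.
Ines ∩ Wyatt ∩ Callum ∩ Vera: 15:30–15:55, 16:40–17:30.
Windows ≥ 15 min: 15:30–15:55, 16:40–17:30.
Earliest such window starts at 15:30.

15:30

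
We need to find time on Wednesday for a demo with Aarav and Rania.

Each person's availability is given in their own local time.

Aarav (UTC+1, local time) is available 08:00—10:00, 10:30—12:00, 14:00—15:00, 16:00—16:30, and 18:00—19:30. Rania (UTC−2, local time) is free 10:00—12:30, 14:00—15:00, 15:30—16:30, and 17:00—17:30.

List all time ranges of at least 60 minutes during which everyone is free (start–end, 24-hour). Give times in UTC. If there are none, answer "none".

13:00–14:00, 17:30–18:30

Aarav → UTC: 07:00–09:00, 09:30–11:00, 13:00–14:00, 15:00–15:30, 17:00–18:30.
Rania → UTC: 12:00–14:30, 16:00–17:00, 17:30–18:30, 19:00–19:30.
Aarav ∩ Rania: 13:00–14:00, 17:30–18:30.
Windows ≥ 60 min: 13:00–14:00, 17:30–18:30.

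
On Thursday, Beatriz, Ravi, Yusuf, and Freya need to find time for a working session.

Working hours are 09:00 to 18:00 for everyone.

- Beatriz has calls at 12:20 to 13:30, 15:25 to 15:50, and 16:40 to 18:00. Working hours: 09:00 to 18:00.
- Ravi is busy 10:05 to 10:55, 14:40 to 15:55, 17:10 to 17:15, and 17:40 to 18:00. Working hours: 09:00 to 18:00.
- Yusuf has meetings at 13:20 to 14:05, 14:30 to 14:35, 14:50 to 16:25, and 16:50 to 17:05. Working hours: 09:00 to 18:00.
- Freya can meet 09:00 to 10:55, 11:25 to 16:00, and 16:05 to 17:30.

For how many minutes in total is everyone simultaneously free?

Beatriz free within 09:00–18:00: 09:00–12:20, 13:30–15:25, 15:50–16:40.
Ravi free within 09:00–18:00: 09:00–10:05, 10:55–14:40, 15:55–17:10, 17:15–17:40.
Yusuf free within 09:00–18:00: 09:00–13:20, 14:05–14:30, 14:35–14:50, 16:25–16:50, 17:05–18:00.
Beatriz ∩ Ravi: 09:00–10:05, 10:55–12:20, 13:30–14:40, 15:55–16:40.
Beatriz ∩ Ravi ∩ Yusuf: 09:00–10:05, 10:55–12:20, 14:05–14:30, 14:35–14:40, 16:25–16:40.
Beatriz ∩ Ravi ∩ Yusuf ∩ Freya: 09:00–10:05, 11:25–12:20, 14:05–14:30, 14:35–14:40, 16:25–16:40.
Total common minutes: 65 + 55 + 25 + 5 + 15 = 165.

165 minutes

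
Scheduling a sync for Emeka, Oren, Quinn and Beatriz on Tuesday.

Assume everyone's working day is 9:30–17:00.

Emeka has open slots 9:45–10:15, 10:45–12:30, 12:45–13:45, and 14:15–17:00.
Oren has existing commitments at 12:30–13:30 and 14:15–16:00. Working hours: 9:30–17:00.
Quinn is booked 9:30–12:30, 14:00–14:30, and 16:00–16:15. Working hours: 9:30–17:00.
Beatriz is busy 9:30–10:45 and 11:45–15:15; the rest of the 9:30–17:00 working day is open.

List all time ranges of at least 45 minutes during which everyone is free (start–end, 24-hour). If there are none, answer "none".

Oren free within 09:30–17:00: 09:30–12:30, 13:30–14:15, 16:00–17:00.
Quinn free within 09:30–17:00: 12:30–14:00, 14:30–16:00, 16:15–17:00.
Beatriz free within 09:30–17:00: 10:45–11:45, 15:15–17:00.
Emeka ∩ Oren: 09:45–10:15, 10:45–12:30, 13:30–13:45, 16:00–17:00.
Emeka ∩ Oren ∩ Quinn: 13:30–13:45, 16:15–17:00.
Emeka ∩ Oren ∩ Quinn ∩ Beatriz: 16:15–17:00.
Windows ≥ 45 min: 16:15–17:00.

16:15–17:00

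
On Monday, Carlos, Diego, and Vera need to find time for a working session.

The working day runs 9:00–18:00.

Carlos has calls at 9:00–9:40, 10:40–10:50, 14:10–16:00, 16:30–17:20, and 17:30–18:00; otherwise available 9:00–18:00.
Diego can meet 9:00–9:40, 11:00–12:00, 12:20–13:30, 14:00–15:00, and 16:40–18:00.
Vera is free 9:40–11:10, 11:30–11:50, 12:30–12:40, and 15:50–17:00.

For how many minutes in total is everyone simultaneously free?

Carlos free within 09:00–18:00: 09:40–10:40, 10:50–14:10, 16:00–16:30, 17:20–17:30.
Carlos ∩ Diego: 11:00–12:00, 12:20–13:30, 14:00–14:10, 17:20–17:30.
Carlos ∩ Diego ∩ Vera: 11:00–11:10, 11:30–11:50, 12:30–12:40.
Total common minutes: 10 + 20 + 10 = 40.

40 minutes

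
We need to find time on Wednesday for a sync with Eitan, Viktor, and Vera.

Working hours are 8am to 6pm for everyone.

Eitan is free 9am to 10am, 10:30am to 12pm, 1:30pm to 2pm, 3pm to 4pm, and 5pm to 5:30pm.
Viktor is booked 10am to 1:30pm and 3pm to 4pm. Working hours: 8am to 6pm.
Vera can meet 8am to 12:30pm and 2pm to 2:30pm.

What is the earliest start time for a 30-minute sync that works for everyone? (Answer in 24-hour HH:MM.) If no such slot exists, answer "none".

Viktor free within 08:00–18:00: 08:00–10:00, 13:30–15:00, 16:00–18:00.
Eitan ∩ Viktor: 09:00–10:00, 13:30–14:00, 17:00–17:30.
Eitan ∩ Viktor ∩ Vera: 09:00–10:00.
Windows ≥ 30 min: 09:00–10:00.
Earliest such window starts at 09:00.

09:00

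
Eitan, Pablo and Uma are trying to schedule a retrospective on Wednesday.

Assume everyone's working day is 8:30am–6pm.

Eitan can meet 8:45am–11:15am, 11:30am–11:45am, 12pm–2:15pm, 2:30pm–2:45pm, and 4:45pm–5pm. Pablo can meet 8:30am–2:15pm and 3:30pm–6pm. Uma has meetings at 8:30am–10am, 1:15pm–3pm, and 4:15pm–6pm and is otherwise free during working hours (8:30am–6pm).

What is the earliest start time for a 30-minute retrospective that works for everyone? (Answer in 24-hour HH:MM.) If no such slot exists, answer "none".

Uma free within 08:30–18:00: 10:00–13:15, 15:00–16:15.
Eitan ∩ Pablo: 08:45–11:15, 11:30–11:45, 12:00–14:15, 16:45–17:00.
Eitan ∩ Pablo ∩ Uma: 10:00–11:15, 11:30–11:45, 12:00–13:15.
Windows ≥ 30 min: 10:00–11:15, 12:00–13:15.
Earliest such window starts at 10:00.

10:00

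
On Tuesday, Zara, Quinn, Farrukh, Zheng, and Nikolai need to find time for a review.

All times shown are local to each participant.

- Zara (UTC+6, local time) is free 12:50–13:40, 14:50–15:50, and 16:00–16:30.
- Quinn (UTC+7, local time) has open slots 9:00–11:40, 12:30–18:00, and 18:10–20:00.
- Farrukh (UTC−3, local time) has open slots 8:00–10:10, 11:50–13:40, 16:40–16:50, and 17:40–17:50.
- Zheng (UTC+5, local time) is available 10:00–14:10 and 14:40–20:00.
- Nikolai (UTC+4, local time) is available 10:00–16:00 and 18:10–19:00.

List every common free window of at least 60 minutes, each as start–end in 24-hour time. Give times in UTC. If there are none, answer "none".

none

Zara → UTC: 06:50–07:40, 08:50–09:50, 10:00–10:30.
Quinn → UTC: 02:00–04:40, 05:30–11:00, 11:10–13:00.
Farrukh → UTC: 11:00–13:10, 14:50–16:40, 19:40–19:50, 20:40–20:50.
Zheng → UTC: 05:00–09:10, 09:40–15:00.
Nikolai → UTC: 06:00–12:00, 14:10–15:00.
Zara ∩ Quinn: 06:50–07:40, 08:50–09:50, 10:00–10:30.
Zara ∩ Quinn ∩ Farrukh: (none).
Zara ∩ Quinn ∩ Farrukh ∩ Zheng: (none).
Zara ∩ Quinn ∩ Farrukh ∩ Zheng ∩ Nikolai: (none).
Windows ≥ 60 min: (none).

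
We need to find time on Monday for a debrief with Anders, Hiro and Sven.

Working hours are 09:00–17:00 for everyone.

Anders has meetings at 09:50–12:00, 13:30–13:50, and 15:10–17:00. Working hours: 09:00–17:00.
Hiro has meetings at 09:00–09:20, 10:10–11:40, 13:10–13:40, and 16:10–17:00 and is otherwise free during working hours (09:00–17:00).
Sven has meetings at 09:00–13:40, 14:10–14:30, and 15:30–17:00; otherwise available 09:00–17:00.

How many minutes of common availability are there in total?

60 minutes

Anders free within 09:00–17:00: 09:00–09:50, 12:00–13:30, 13:50–15:10.
Hiro free within 09:00–17:00: 09:20–10:10, 11:40–13:10, 13:40–16:10.
Sven free within 09:00–17:00: 13:40–14:10, 14:30–15:30.
Anders ∩ Hiro: 09:20–09:50, 12:00–13:10, 13:50–15:10.
Anders ∩ Hiro ∩ Sven: 13:50–14:10, 14:30–15:10.
Total common minutes: 20 + 40 = 60.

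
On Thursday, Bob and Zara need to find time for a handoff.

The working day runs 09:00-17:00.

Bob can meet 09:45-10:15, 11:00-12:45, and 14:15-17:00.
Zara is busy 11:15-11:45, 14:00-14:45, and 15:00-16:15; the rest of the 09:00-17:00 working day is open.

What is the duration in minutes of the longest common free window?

60 minutes

Zara free within 09:00–17:00: 09:00–11:15, 11:45–14:00, 14:45–15:00, 16:15–17:00.
Bob ∩ Zara: 09:45–10:15, 11:00–11:15, 11:45–12:45, 14:45–15:00, 16:15–17:00.
Common window lengths: 30, 15, 60, 15, 45 min; longest is 60.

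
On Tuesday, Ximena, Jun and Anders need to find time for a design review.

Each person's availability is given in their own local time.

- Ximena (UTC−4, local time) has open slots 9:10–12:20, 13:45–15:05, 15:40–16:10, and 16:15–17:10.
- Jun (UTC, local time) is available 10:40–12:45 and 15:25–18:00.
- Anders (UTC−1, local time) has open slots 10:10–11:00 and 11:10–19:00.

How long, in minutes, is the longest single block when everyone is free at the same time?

55 minutes

Ximena → UTC: 13:10–16:20, 17:45–19:05, 19:40–20:10, 20:15–21:10.
Jun → UTC: 10:40–12:45, 15:25–18:00.
Anders → UTC: 11:10–12:00, 12:10–20:00.
Ximena ∩ Jun: 15:25–16:20, 17:45–18:00.
Ximena ∩ Jun ∩ Anders: 15:25–16:20, 17:45–18:00.
Common window lengths: 55, 15 min; longest is 55.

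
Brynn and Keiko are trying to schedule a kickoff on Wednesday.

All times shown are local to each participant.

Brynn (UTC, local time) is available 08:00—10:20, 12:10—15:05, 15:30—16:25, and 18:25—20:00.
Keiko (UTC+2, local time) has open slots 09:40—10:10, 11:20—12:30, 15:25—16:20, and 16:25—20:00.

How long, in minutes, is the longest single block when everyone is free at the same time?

Brynn → UTC: 08:00–10:20, 12:10–15:05, 15:30–16:25, 18:25–20:00.
Keiko → UTC: 07:40–08:10, 09:20–10:30, 13:25–14:20, 14:25–18:00.
Brynn ∩ Keiko: 08:00–08:10, 09:20–10:20, 13:25–14:20, 14:25–15:05, 15:30–16:25.
Common window lengths: 10, 60, 55, 40, 55 min; longest is 60.

60 minutes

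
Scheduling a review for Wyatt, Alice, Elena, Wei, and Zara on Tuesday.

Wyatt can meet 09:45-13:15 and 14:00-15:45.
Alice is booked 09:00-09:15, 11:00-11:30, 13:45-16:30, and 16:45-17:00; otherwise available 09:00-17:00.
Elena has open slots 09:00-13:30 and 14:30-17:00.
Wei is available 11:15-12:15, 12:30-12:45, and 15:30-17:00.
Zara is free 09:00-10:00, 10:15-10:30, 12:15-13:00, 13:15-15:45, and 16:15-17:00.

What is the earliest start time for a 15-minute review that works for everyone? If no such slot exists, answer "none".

Alice free within 09:00–17:00: 09:15–11:00, 11:30–13:45, 16:30–16:45.
Wyatt ∩ Alice: 09:45–11:00, 11:30–13:15.
Wyatt ∩ Alice ∩ Elena: 09:45–11:00, 11:30–13:15.
Wyatt ∩ Alice ∩ Elena ∩ Wei: 11:30–12:15, 12:30–12:45.
Wyatt ∩ Alice ∩ Elena ∩ Wei ∩ Zara: 12:30–12:45.
Windows ≥ 15 min: 12:30–12:45.
Earliest such window starts at 12:30.

12:30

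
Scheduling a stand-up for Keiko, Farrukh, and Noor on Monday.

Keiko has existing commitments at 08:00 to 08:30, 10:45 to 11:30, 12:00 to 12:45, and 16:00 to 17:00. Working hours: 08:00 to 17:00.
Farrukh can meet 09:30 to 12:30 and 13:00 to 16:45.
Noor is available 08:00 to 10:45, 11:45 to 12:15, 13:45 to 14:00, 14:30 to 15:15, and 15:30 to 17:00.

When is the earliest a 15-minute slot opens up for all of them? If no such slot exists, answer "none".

Keiko free within 08:00–17:00: 08:30–10:45, 11:30–12:00, 12:45–16:00.
Keiko ∩ Farrukh: 09:30–10:45, 11:30–12:00, 13:00–16:00.
Keiko ∩ Farrukh ∩ Noor: 09:30–10:45, 11:45–12:00, 13:45–14:00, 14:30–15:15, 15:30–16:00.
Windows ≥ 15 min: 09:30–10:45, 11:45–12:00, 13:45–14:00, 14:30–15:15, 15:30–16:00.
Earliest such window starts at 09:30.

09:30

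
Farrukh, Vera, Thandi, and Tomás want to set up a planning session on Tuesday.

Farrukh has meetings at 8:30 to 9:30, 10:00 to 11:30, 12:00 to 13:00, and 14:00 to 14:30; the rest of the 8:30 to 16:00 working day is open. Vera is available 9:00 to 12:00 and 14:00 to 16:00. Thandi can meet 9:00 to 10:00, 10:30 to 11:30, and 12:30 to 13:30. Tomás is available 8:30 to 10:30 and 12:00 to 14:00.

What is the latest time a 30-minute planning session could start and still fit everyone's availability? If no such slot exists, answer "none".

Farrukh free within 08:30–16:00: 09:30–10:00, 11:30–12:00, 13:00–14:00, 14:30–16:00.
Farrukh ∩ Vera: 09:30–10:00, 11:30–12:00, 14:30–16:00.
Farrukh ∩ Vera ∩ Thandi: 09:30–10:00.
Farrukh ∩ Vera ∩ Thandi ∩ Tomás: 09:30–10:00.
Windows ≥ 30 min: 09:30–10:00.
Latest start in the last window 09:30–10:00 is 10:00 − 30 min = 09:30.

09:30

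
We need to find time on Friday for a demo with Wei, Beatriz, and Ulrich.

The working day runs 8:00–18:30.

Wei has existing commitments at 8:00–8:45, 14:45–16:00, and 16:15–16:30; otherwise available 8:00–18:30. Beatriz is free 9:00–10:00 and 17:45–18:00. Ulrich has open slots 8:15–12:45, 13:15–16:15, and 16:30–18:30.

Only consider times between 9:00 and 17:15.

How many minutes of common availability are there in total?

Wei free within 08:00–18:30: 08:45–14:45, 16:00–16:15, 16:30–18:30.
Wei ∩ Beatriz: 09:00–10:00, 17:45–18:00.
Wei ∩ Beatriz ∩ Ulrich: 09:00–10:00, 17:45–18:00.
Restricted to 09:00–17:15: 09:00–10:00.
Total common minutes: 60.

60 minutes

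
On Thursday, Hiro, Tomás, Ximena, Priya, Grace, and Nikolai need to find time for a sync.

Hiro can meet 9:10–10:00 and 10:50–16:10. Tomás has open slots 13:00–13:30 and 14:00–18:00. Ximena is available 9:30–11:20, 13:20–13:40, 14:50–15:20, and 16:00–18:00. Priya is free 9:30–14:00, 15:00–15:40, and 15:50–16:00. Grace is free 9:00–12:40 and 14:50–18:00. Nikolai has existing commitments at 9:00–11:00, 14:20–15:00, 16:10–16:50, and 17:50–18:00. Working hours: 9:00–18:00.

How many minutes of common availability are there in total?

Nikolai free within 09:00–18:00: 11:00–14:20, 15:00–16:10, 16:50–17:50.
Hiro ∩ Tomás: 13:00–13:30, 14:00–16:10.
Hiro ∩ Tomás ∩ Ximena: 13:20–13:30, 14:50–15:20, 16:00–16:10.
Hiro ∩ Tomás ∩ Ximena ∩ Priya: 13:20–13:30, 15:00–15:20.
Hiro ∩ Tomás ∩ Ximena ∩ Priya ∩ Grace: 15:00–15:20.
Hiro ∩ Tomás ∩ Ximena ∩ Priya ∩ Grace ∩ Nikolai: 15:00–15:20.
Total common minutes: 20.

20 minutes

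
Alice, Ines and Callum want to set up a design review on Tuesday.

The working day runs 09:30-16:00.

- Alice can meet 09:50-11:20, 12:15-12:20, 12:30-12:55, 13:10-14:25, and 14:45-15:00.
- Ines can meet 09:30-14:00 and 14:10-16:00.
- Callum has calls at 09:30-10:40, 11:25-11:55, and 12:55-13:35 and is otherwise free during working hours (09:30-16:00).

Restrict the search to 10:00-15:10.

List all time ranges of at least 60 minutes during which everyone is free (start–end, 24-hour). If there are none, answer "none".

none

Callum free within 09:30–16:00: 10:40–11:25, 11:55–12:55, 13:35–16:00.
Alice ∩ Ines: 09:50–11:20, 12:15–12:20, 12:30–12:55, 13:10–14:00, 14:10–14:25, 14:45–15:00.
Alice ∩ Ines ∩ Callum: 10:40–11:20, 12:15–12:20, 12:30–12:55, 13:35–14:00, 14:10–14:25, 14:45–15:00.
Restricted to 10:00–15:10: 10:40–11:20, 12:15–12:20, 12:30–12:55, 13:35–14:00, 14:10–14:25, 14:45–15:00.
Windows ≥ 60 min: (none).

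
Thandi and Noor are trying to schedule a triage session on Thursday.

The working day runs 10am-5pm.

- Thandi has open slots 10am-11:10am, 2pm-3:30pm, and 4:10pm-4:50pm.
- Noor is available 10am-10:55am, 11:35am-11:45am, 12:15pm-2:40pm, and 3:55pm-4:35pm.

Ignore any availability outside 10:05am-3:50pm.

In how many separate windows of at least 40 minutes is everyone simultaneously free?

2

Thandi ∩ Noor: 10:00–10:55, 14:00–14:40, 16:10–16:35.
Restricted to 10:05–15:50: 10:05–10:55, 14:00–14:40.
Windows ≥ 40 min: 10:05–10:55, 14:00–14:40.
That's 2 windows.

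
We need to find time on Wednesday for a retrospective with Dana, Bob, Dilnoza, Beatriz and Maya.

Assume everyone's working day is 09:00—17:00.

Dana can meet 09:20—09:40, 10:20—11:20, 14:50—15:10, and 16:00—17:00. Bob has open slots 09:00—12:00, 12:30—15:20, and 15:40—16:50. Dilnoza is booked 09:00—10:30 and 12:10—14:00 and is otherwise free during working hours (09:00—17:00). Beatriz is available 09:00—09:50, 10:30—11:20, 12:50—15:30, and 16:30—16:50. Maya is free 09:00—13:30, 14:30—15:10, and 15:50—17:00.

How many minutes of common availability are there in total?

90 minutes

Dilnoza free within 09:00–17:00: 10:30–12:10, 14:00–17:00.
Dana ∩ Bob: 09:20–09:40, 10:20–11:20, 14:50–15:10, 16:00–16:50.
Dana ∩ Bob ∩ Dilnoza: 10:30–11:20, 14:50–15:10, 16:00–16:50.
Dana ∩ Bob ∩ Dilnoza ∩ Beatriz: 10:30–11:20, 14:50–15:10, 16:30–16:50.
Dana ∩ Bob ∩ Dilnoza ∩ Beatriz ∩ Maya: 10:30–11:20, 14:50–15:10, 16:30–16:50.
Total common minutes: 50 + 20 + 20 = 90.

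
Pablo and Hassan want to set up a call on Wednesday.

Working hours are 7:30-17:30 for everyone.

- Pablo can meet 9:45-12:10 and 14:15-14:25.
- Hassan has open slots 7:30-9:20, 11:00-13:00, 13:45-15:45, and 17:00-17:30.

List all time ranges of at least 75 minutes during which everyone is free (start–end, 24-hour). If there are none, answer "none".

Pablo ∩ Hassan: 11:00–12:10, 14:15–14:25.
Windows ≥ 75 min: (none).

none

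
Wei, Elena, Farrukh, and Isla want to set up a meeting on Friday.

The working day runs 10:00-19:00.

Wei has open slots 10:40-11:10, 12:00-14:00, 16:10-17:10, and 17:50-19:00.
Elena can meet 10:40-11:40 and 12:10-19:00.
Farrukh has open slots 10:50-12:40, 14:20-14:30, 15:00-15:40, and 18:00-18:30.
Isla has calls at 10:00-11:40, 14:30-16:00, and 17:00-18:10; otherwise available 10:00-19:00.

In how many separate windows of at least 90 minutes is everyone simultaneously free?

Isla free within 10:00–19:00: 11:40–14:30, 16:00–17:00, 18:10–19:00.
Wei ∩ Elena: 10:40–11:10, 12:10–14:00, 16:10–17:10, 17:50–19:00.
Wei ∩ Elena ∩ Farrukh: 10:50–11:10, 12:10–12:40, 18:00–18:30.
Wei ∩ Elena ∩ Farrukh ∩ Isla: 12:10–12:40, 18:10–18:30.
Windows ≥ 90 min: (none).
That's 0 windows.

0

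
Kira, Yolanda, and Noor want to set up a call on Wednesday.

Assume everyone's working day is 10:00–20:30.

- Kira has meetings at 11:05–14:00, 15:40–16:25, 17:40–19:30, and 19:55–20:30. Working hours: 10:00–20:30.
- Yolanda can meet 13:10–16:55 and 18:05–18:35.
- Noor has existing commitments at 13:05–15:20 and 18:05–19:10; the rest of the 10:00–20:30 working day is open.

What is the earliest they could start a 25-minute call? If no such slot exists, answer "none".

Kira free within 10:00–20:30: 10:00–11:05, 14:00–15:40, 16:25–17:40, 19:30–19:55.
Noor free within 10:00–20:30: 10:00–13:05, 15:20–18:05, 19:10–20:30.
Kira ∩ Yolanda: 14:00–15:40, 16:25–16:55.
Kira ∩ Yolanda ∩ Noor: 15:20–15:40, 16:25–16:55.
Windows ≥ 25 min: 16:25–16:55.
Earliest such window starts at 16:25.

16:25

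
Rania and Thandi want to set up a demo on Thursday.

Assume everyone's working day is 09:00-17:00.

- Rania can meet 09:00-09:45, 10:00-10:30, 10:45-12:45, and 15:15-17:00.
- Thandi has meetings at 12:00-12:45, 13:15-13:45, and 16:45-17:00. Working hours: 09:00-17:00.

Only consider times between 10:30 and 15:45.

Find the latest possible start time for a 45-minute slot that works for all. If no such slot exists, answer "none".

Thandi free within 09:00–17:00: 09:00–12:00, 12:45–13:15, 13:45–16:45.
Rania ∩ Thandi: 09:00–09:45, 10:00–10:30, 10:45–12:00, 15:15–16:45.
Restricted to 10:30–15:45: 10:45–12:00, 15:15–15:45.
Windows ≥ 45 min: 10:45–12:00.
Latest start in the last window 10:45–12:00 is 12:00 − 45 min = 11:15.

11:15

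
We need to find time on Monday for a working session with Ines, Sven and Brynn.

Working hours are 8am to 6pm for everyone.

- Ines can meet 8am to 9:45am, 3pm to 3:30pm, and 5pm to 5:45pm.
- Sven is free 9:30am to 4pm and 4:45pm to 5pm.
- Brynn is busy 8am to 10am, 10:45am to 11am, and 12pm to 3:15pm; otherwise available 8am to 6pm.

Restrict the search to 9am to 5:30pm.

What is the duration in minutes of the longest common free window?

15 minutes

Brynn free within 08:00–18:00: 10:00–10:45, 11:00–12:00, 15:15–18:00.
Ines ∩ Sven: 09:30–09:45, 15:00–15:30.
Ines ∩ Sven ∩ Brynn: 15:15–15:30.
Restricted to 09:00–17:30: 15:15–15:30.
Single common window of 15 minutes.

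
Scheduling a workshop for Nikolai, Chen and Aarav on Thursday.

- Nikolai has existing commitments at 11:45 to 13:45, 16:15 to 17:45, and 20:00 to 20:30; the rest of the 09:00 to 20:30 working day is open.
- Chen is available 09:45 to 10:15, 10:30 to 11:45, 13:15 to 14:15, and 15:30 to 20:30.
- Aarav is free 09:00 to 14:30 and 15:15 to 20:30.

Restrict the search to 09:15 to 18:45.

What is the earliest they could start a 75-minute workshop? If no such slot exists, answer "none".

10:30

Nikolai free within 09:00–20:30: 09:00–11:45, 13:45–16:15, 17:45–20:00.
Nikolai ∩ Chen: 09:45–10:15, 10:30–11:45, 13:45–14:15, 15:30–16:15, 17:45–20:00.
Nikolai ∩ Chen ∩ Aarav: 09:45–10:15, 10:30–11:45, 13:45–14:15, 15:30–16:15, 17:45–20:00.
Restricted to 09:15–18:45: 09:45–10:15, 10:30–11:45, 13:45–14:15, 15:30–16:15, 17:45–18:45.
Windows ≥ 75 min: 10:30–11:45.
Earliest such window starts at 10:30.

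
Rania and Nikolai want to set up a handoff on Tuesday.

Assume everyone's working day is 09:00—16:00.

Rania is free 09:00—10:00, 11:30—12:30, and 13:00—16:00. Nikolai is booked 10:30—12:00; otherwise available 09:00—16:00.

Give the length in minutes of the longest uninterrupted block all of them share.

180 minutes

Nikolai free within 09:00–16:00: 09:00–10:30, 12:00–16:00.
Rania ∩ Nikolai: 09:00–10:00, 12:00–12:30, 13:00–16:00.
Common window lengths: 60, 30, 180 min; longest is 180.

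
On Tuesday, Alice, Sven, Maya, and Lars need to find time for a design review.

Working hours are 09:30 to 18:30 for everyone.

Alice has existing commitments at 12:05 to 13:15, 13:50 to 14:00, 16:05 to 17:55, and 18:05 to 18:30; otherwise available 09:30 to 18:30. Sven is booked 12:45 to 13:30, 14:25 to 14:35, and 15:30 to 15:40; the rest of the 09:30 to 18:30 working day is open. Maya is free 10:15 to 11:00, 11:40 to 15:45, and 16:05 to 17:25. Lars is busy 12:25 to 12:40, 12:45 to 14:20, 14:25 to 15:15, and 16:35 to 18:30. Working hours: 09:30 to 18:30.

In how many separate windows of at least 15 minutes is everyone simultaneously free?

Alice free within 09:30–18:30: 09:30–12:05, 13:15–13:50, 14:00–16:05, 17:55–18:05.
Sven free within 09:30–18:30: 09:30–12:45, 13:30–14:25, 14:35–15:30, 15:40–18:30.
Lars free within 09:30–18:30: 09:30–12:25, 12:40–12:45, 14:20–14:25, 15:15–16:35.
Alice ∩ Sven: 09:30–12:05, 13:30–13:50, 14:00–14:25, 14:35–15:30, 15:40–16:05, 17:55–18:05.
Alice ∩ Sven ∩ Maya: 10:15–11:00, 11:40–12:05, 13:30–13:50, 14:00–14:25, 14:35–15:30, 15:40–15:45.
Alice ∩ Sven ∩ Maya ∩ Lars: 10:15–11:00, 11:40–12:05, 14:20–14:25, 15:15–15:30, 15:40–15:45.
Windows ≥ 15 min: 10:15–11:00, 11:40–12:05, 15:15–15:30.
That's 3 windows.

3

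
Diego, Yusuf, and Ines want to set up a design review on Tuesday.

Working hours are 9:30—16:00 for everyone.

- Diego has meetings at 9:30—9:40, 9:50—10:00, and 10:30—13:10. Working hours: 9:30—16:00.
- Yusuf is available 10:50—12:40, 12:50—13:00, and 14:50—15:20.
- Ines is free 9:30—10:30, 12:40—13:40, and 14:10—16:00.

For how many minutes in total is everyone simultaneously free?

30 minutes

Diego free within 09:30–16:00: 09:40–09:50, 10:00–10:30, 13:10–16:00.
Diego ∩ Yusuf: 14:50–15:20.
Diego ∩ Yusuf ∩ Ines: 14:50–15:20.
Total common minutes: 30.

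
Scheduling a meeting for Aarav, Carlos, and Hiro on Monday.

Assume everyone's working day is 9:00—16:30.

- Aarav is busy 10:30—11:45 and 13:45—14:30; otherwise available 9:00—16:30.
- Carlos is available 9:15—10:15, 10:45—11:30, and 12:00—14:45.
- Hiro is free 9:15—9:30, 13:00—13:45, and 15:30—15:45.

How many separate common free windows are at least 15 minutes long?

Aarav free within 09:00–16:30: 09:00–10:30, 11:45–13:45, 14:30–16:30.
Aarav ∩ Carlos: 09:15–10:15, 12:00–13:45, 14:30–14:45.
Aarav ∩ Carlos ∩ Hiro: 09:15–09:30, 13:00–13:45.
Windows ≥ 15 min: 09:15–09:30, 13:00–13:45.
That's 2 windows.

2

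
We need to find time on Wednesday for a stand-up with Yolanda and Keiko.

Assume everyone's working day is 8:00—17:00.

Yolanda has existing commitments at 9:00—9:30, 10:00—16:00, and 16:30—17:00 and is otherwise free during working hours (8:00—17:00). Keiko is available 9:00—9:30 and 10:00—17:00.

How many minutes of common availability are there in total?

30 minutes

Yolanda free within 08:00–17:00: 08:00–09:00, 09:30–10:00, 16:00–16:30.
Yolanda ∩ Keiko: 16:00–16:30.
Total common minutes: 30.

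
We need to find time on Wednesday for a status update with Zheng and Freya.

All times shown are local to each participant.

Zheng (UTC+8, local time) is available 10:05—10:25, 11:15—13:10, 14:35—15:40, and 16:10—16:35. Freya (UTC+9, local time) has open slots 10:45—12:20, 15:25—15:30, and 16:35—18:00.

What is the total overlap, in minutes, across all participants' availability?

55 minutes

Zheng → UTC: 02:05–02:25, 03:15–05:10, 06:35–07:40, 08:10–08:35.
Freya → UTC: 01:45–03:20, 06:25–06:30, 07:35–09:00.
Zheng ∩ Freya: 02:05–02:25, 03:15–03:20, 07:35–07:40, 08:10–08:35.
Total common minutes: 20 + 5 + 5 + 25 = 55.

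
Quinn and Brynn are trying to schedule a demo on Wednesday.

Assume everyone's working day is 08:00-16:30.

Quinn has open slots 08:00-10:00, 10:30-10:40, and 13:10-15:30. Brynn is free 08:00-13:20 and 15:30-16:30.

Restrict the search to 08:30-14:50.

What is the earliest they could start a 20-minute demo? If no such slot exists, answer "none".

Quinn ∩ Brynn: 08:00–10:00, 10:30–10:40, 13:10–13:20.
Restricted to 08:30–14:50: 08:30–10:00, 10:30–10:40, 13:10–13:20.
Windows ≥ 20 min: 08:30–10:00.
Earliest such window starts at 08:30.

08:30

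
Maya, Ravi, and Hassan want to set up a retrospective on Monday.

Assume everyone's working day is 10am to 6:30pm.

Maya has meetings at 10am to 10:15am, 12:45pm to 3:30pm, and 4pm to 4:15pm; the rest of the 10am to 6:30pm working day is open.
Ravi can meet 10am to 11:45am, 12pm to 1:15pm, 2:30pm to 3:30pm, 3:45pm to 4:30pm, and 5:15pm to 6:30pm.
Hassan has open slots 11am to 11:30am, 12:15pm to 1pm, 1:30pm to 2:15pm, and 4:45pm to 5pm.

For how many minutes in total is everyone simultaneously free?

Maya free within 10:00–18:30: 10:15–12:45, 15:30–16:00, 16:15–18:30.
Maya ∩ Ravi: 10:15–11:45, 12:00–12:45, 15:45–16:00, 16:15–16:30, 17:15–18:30.
Maya ∩ Ravi ∩ Hassan: 11:00–11:30, 12:15–12:45.
Total common minutes: 30 + 30 = 60.

60 minutes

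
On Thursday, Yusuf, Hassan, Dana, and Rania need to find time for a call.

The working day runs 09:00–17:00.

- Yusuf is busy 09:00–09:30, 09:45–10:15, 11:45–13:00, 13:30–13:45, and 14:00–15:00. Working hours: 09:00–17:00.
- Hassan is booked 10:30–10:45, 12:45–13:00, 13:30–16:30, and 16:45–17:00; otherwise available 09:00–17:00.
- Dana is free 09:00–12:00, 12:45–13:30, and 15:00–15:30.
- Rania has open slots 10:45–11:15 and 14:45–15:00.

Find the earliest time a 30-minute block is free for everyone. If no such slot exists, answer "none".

Yusuf free within 09:00–17:00: 09:30–09:45, 10:15–11:45, 13:00–13:30, 13:45–14:00, 15:00–17:00.
Hassan free within 09:00–17:00: 09:00–10:30, 10:45–12:45, 13:00–13:30, 16:30–16:45.
Yusuf ∩ Hassan: 09:30–09:45, 10:15–10:30, 10:45–11:45, 13:00–13:30, 16:30–16:45.
Yusuf ∩ Hassan ∩ Dana: 09:30–09:45, 10:15–10:30, 10:45–11:45, 13:00–13:30.
Yusuf ∩ Hassan ∩ Dana ∩ Rania: 10:45–11:15.
Windows ≥ 30 min: 10:45–11:15.
Earliest such window starts at 10:45.

10:45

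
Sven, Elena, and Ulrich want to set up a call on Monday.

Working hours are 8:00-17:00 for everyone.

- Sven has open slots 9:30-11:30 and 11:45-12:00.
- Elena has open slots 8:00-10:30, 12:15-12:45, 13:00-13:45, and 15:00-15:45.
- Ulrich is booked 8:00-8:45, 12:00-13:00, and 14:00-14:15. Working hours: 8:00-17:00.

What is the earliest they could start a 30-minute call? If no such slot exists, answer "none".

09:30

Ulrich free within 08:00–17:00: 08:45–12:00, 13:00–14:00, 14:15–17:00.
Sven ∩ Elena: 09:30–10:30.
Sven ∩ Elena ∩ Ulrich: 09:30–10:30.
Windows ≥ 30 min: 09:30–10:30.
Earliest such window starts at 09:30.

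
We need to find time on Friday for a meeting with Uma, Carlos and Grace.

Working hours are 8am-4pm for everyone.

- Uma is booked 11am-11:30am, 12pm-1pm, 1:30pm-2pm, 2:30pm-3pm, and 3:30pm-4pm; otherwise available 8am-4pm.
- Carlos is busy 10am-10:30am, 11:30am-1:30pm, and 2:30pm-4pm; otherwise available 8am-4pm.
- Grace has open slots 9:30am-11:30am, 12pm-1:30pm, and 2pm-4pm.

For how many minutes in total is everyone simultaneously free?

90 minutes

Uma free within 08:00–16:00: 08:00–11:00, 11:30–12:00, 13:00–13:30, 14:00–14:30, 15:00–15:30.
Carlos free within 08:00–16:00: 08:00–10:00, 10:30–11:30, 13:30–14:30.
Uma ∩ Carlos: 08:00–10:00, 10:30–11:00, 14:00–14:30.
Uma ∩ Carlos ∩ Grace: 09:30–10:00, 10:30–11:00, 14:00–14:30.
Total common minutes: 30 + 30 + 30 = 90.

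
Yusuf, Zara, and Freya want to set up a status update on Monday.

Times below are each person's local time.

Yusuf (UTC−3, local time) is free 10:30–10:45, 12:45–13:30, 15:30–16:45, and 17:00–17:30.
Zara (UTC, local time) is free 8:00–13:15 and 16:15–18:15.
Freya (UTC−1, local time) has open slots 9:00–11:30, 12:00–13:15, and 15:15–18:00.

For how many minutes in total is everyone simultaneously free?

Yusuf → UTC: 13:30–13:45, 15:45–16:30, 18:30–19:45, 20:00–20:30.
Zara → UTC: 08:00–13:15, 16:15–18:15.
Freya → UTC: 10:00–12:30, 13:00–14:15, 16:15–19:00.
Yusuf ∩ Zara: 16:15–16:30.
Yusuf ∩ Zara ∩ Freya: 16:15–16:30.
Total common minutes: 15.

15 minutes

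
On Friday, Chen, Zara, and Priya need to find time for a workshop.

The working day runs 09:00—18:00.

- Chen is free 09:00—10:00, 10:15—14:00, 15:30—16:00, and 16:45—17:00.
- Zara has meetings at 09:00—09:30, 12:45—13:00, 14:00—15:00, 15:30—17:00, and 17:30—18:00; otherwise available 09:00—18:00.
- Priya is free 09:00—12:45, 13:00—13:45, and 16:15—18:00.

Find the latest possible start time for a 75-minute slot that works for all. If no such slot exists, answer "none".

Zara free within 09:00–18:00: 09:30–12:45, 13:00–14:00, 15:00–15:30, 17:00–17:30.
Chen ∩ Zara: 09:30–10:00, 10:15–12:45, 13:00–14:00.
Chen ∩ Zara ∩ Priya: 09:30–10:00, 10:15–12:45, 13:00–13:45.
Windows ≥ 75 min: 10:15–12:45.
Latest start in the last window 10:15–12:45 is 12:45 − 75 min = 11:30.

11:30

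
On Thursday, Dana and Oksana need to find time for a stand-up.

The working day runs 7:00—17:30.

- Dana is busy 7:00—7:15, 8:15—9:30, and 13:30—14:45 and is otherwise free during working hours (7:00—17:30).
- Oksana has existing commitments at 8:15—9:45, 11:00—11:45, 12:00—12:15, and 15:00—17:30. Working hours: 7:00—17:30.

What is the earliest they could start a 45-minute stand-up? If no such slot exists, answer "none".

07:15

Dana free within 07:00–17:30: 07:15–08:15, 09:30–13:30, 14:45–17:30.
Oksana free within 07:00–17:30: 07:00–08:15, 09:45–11:00, 11:45–12:00, 12:15–15:00.
Dana ∩ Oksana: 07:15–08:15, 09:45–11:00, 11:45–12:00, 12:15–13:30, 14:45–15:00.
Windows ≥ 45 min: 07:15–08:15, 09:45–11:00, 12:15–13:30.
Earliest such window starts at 07:15.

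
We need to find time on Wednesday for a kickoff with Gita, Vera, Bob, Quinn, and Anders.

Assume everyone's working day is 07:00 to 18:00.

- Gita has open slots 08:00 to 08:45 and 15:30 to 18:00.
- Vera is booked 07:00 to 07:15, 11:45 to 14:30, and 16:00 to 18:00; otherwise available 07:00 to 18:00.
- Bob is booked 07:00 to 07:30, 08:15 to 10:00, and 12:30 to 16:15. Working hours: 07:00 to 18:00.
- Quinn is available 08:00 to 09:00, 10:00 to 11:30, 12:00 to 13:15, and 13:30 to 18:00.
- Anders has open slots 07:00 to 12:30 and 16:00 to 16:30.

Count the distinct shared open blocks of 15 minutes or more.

Vera free within 07:00–18:00: 07:15–11:45, 14:30–16:00.
Bob free within 07:00–18:00: 07:30–08:15, 10:00–12:30, 16:15–18:00.
Gita ∩ Vera: 08:00–08:45, 15:30–16:00.
Gita ∩ Vera ∩ Bob: 08:00–08:15.
Gita ∩ Vera ∩ Bob ∩ Quinn: 08:00–08:15.
Gita ∩ Vera ∩ Bob ∩ Quinn ∩ Anders: 08:00–08:15.
Windows ≥ 15 min: 08:00–08:15.
That's 1 window.

1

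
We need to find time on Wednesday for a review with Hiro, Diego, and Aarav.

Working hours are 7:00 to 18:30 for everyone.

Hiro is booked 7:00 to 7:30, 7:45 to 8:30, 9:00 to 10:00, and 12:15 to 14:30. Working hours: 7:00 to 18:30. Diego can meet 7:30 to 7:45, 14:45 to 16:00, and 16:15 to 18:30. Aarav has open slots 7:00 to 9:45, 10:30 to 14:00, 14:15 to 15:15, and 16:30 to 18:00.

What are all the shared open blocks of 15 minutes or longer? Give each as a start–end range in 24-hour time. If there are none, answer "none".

07:30–07:45, 14:45–15:15, 16:30–18:00

Hiro free within 07:00–18:30: 07:30–07:45, 08:30–09:00, 10:00–12:15, 14:30–18:30.
Hiro ∩ Diego: 07:30–07:45, 14:45–16:00, 16:15–18:30.
Hiro ∩ Diego ∩ Aarav: 07:30–07:45, 14:45–15:15, 16:30–18:00.
Windows ≥ 15 min: 07:30–07:45, 14:45–15:15, 16:30–18:00.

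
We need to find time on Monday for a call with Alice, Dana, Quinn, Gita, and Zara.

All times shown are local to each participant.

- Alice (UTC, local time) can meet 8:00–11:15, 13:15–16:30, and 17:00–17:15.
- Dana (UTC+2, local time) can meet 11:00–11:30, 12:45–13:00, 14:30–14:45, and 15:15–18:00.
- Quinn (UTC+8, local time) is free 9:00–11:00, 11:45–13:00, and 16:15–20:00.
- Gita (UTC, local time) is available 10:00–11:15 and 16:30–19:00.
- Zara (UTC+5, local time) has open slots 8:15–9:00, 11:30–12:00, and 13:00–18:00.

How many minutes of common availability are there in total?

Alice → UTC: 08:00–11:15, 13:15–16:30, 17:00–17:15.
Dana → UTC: 09:00–09:30, 10:45–11:00, 12:30–12:45, 13:15–16:00.
Quinn → UTC: 01:00–03:00, 03:45–05:00, 08:15–12:00.
Gita → UTC: 10:00–11:15, 16:30–19:00.
Zara → UTC: 03:15–04:00, 06:30–07:00, 08:00–13:00.
Alice ∩ Dana: 09:00–09:30, 10:45–11:00, 13:15–16:00.
Alice ∩ Dana ∩ Quinn: 09:00–09:30, 10:45–11:00.
Alice ∩ Dana ∩ Quinn ∩ Gita: 10:45–11:00.
Alice ∩ Dana ∩ Quinn ∩ Gita ∩ Zara: 10:45–11:00.
Total common minutes: 15.

15 minutes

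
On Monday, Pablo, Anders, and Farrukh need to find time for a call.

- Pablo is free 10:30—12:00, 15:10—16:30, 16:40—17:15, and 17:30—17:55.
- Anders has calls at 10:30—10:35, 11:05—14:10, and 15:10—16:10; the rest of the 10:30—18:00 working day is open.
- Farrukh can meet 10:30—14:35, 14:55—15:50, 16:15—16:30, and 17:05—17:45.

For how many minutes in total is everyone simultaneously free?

Anders free within 10:30–18:00: 10:35–11:05, 14:10–15:10, 16:10–18:00.
Pablo ∩ Anders: 10:35–11:05, 16:10–16:30, 16:40–17:15, 17:30–17:55.
Pablo ∩ Anders ∩ Farrukh: 10:35–11:05, 16:15–16:30, 17:05–17:15, 17:30–17:45.
Total common minutes: 30 + 15 + 10 + 15 = 70.

70 minutes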